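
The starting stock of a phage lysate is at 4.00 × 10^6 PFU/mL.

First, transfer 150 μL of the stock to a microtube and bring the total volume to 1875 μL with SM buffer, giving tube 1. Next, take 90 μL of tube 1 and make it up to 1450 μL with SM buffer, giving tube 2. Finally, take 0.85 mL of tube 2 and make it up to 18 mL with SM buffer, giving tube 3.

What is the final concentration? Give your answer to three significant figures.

938 PFU/mL

Step 1: 150 μL brought to 1875 μL → factor 1875/150 = 12.5
Step 2: 90 μL brought to 1450 μL → factor 1450/90 = 16.111
Step 3: 0.85 mL brought to 18 mL → factor 18/0.85 = 21.176
Overall dilution factor = 12.5 × 16.111 × 21.176 = 4264.7
Final = 4.00 × 10^6 PFU/mL / 4264.7 = 938 PFU/mL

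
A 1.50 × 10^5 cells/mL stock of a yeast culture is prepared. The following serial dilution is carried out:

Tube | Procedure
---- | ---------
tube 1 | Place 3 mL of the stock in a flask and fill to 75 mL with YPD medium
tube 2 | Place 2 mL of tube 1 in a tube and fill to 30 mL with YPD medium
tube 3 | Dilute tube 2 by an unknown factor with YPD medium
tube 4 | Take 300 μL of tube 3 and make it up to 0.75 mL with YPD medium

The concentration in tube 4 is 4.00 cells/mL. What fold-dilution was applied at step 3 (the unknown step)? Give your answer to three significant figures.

Step 1: 3 mL brought to 75 mL → factor 75/3 = 25
Step 2: 2 mL brought to 30 mL → factor 30/2 = 15
Step 3: unknown factor x
Step 4: 300 μL brought to 0.75 mL → factor 750/300 = 2.5
Product of known-step factors = 937.5
Overall factor = 1.50 × 10^5 cells/mL / (4.00 cells/mL) = 37500
x = 37500 / 937.5 = 40.0

40.0-fold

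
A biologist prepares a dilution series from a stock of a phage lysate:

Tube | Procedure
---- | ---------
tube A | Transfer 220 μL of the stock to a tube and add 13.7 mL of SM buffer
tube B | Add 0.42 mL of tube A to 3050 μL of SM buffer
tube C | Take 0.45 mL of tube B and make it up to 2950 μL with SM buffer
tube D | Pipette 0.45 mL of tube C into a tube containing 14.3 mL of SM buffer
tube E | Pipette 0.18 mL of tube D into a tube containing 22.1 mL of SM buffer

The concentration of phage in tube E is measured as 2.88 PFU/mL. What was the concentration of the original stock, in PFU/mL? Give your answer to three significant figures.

4.00 × 10^7 PFU/mL

Step 1: 220 μL + 13.7 mL = 13920 μL total → factor 13920/220 = 63.273
Step 2: 0.42 mL + 3050 μL = 3.47 mL total → factor 3.47/0.42 = 8.2619
Step 3: 0.45 mL brought to 2950 μL → factor 2.95/0.45 = 6.5556
Step 4: 0.45 mL + 14.3 mL = 14.75 mL total → factor 14.75/0.45 = 32.778
Step 5: 0.18 mL + 22.1 mL = 22.28 mL total → factor 22.28/0.18 = 123.78
Overall dilution factor = 63.273 × 8.2619 × 6.5556 × 32.778 × 123.78 = 1.3904 × 10^7
Stock = 2.88 PFU/mL × 1.3904 × 10^7 = 4.00 × 10^7 PFU/mL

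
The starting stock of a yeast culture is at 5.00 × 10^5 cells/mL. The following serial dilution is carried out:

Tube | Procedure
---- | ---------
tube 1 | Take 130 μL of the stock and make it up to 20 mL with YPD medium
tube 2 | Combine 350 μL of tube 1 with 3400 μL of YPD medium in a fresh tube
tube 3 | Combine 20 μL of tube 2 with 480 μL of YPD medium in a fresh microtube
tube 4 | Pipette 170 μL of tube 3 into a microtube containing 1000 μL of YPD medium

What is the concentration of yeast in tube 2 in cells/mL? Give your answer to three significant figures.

Step 1: 130 μL brought to 20 mL → factor 20000/130 = 153.85
Step 2: 350 μL + 3400 μL = 3750 μL total → factor 3750/350 = 10.714
Dilution factor through tube 2 = 153.85 × 10.714 = 1648.4
[tube 2] = 5.00 × 10^5 cells/mL / 1648.4 = 303 cells/mL

303 cells/mL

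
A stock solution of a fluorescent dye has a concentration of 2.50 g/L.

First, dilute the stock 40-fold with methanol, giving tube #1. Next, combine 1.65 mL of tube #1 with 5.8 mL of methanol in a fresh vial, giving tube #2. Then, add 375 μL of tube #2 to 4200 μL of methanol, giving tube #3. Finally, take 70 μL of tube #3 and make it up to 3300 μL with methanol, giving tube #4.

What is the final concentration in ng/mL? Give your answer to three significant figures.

24.1 ng/mL

Step 1: 40-fold → factor 40
Step 2: 1.65 mL + 5.8 mL = 7.45 mL total → factor 7.45/1.65 = 4.5152
Step 3: 375 μL + 4200 μL = 4575 μL total → factor 4575/375 = 12.2
Step 4: 70 μL brought to 3300 μL → factor 3300/70 = 47.143
Overall dilution factor = 40 × 4.5152 × 12.2 × 47.143 = 1.0387 × 10^5
Final = 2.50 g/L / 1.0387 × 10^5 = 2.407 × 10^-5 g/L = 24.1 ng/mL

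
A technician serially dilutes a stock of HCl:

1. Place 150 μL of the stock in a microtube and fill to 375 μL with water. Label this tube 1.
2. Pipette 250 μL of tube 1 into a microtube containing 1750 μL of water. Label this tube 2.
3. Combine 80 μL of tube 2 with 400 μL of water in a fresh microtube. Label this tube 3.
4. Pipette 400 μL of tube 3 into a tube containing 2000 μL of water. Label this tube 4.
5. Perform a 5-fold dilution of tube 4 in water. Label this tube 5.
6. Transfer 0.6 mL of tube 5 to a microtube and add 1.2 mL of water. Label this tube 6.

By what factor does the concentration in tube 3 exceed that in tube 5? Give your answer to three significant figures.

30.0

Step 1: 150 μL brought to 375 μL → factor 375/150 = 2.5
Step 2: 250 μL + 1750 μL = 2000 μL total → factor 2000/250 = 8
Step 3: 80 μL + 400 μL = 480 μL total → factor 480/80 = 6
Step 4: 400 μL + 2000 μL = 2400 μL total → factor 2400/400 = 6
Step 5: 5-fold → factor 5
Dilution factor to tube 3 = 120; to tube 5 = 3600
[tube 3]/[tube 5] = (factor to tube 5)/(factor to tube 3) = 3600/120 = 30.0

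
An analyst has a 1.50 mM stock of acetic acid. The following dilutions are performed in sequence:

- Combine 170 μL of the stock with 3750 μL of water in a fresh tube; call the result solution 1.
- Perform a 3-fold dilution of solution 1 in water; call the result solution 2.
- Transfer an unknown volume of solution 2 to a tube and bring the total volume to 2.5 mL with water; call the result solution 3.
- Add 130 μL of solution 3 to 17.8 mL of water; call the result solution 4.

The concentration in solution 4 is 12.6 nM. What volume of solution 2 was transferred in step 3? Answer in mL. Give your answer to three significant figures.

Step 1: 170 μL + 3750 μL = 3920 μL total → factor 3920/170 = 23.059
Step 2: 3-fold → factor 3
Step 3: v brought to 2.5 mL → factor = 2.5 mL/v
Step 4: 130 μL + 17.8 mL = 17930 μL total → factor 17930/130 = 137.92
Product of known-step factors = 9541
Overall factor = 1.50 mM / (12.6 nM) = 1.1905 × 10^5
Step-3 factor = 1.1905 × 10^5 / 9541 = 12.477
v = 2.5 mL / 12.477 = 0.200 mL

0.200 mL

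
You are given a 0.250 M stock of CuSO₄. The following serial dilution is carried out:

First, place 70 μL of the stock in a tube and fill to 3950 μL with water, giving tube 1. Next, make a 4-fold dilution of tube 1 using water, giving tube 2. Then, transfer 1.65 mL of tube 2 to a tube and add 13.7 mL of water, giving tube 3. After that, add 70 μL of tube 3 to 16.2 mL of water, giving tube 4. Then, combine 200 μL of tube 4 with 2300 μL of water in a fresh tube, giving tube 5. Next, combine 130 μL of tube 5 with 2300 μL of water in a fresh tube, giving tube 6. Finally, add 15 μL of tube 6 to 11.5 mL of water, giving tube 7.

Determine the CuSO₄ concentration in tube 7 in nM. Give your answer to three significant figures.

0.00286 nM

Step 1: 70 μL brought to 3950 μL → factor 3950/70 = 56.429
Step 2: 4-fold → factor 4
Step 3: 1.65 mL + 13.7 mL = 15.35 mL total → factor 15.35/1.65 = 9.303
Step 4: 70 μL + 16.2 mL = 16270 μL total → factor 16270/70 = 232.43
Step 5: 200 μL + 2300 μL = 2500 μL total → factor 2500/200 = 12.5
Step 6: 130 μL + 2300 μL = 2430 μL total → factor 2430/130 = 18.692
Step 7: 15 μL + 11.5 mL = 11515 μL total → factor 11515/15 = 767.67
Overall dilution factor = 56.429 × 4 × 9.303 × 232.43 × 12.5 × 18.692 × 767.67 = 8.7542 × 10^10
Final = 0.250 M / 8.7542 × 10^10 = 2.856 × 10^-12 M = 0.00286 nM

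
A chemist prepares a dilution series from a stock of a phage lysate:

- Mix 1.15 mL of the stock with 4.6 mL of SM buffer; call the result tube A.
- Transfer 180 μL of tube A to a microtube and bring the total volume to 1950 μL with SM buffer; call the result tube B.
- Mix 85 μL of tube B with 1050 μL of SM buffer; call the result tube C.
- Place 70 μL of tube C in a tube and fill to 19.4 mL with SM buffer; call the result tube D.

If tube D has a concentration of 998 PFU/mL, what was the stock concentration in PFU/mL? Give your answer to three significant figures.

2.00 × 10^8 PFU/mL

Step 1: 1.15 mL + 4.6 mL = 5.75 mL total → factor 5.75/1.15 = 5
Step 2: 180 μL brought to 1950 μL → factor 1950/180 = 10.833
Step 3: 85 μL + 1050 μL = 1135 μL total → factor 1135/85 = 13.353
Step 4: 70 μL brought to 19.4 mL → factor 19400/70 = 277.14
Overall dilution factor = 5 × 10.833 × 13.353 × 277.14 = 2.0045 × 10^5
Stock = 998 PFU/mL × 2.0045 × 10^5 = 2.00 × 10^8 PFU/mL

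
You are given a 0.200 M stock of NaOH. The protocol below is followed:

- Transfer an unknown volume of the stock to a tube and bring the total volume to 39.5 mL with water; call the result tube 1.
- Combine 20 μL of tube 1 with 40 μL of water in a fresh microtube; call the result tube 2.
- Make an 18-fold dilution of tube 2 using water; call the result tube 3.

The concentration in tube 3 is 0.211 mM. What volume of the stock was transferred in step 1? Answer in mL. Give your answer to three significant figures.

2.25 mL

Step 1: v brought to 39.5 mL → factor = 39.5 mL/v
Step 2: 20 μL + 40 μL = 60 μL total → factor 60/20 = 3
Step 3: 18-fold → factor 18
Product of known-step factors = 54
Overall factor = 0.200 M / (0.211 mM) = 947.87
Step-1 factor = 947.87 / 54 = 17.553
v = 39.5 mL / 17.553 = 2.25 mL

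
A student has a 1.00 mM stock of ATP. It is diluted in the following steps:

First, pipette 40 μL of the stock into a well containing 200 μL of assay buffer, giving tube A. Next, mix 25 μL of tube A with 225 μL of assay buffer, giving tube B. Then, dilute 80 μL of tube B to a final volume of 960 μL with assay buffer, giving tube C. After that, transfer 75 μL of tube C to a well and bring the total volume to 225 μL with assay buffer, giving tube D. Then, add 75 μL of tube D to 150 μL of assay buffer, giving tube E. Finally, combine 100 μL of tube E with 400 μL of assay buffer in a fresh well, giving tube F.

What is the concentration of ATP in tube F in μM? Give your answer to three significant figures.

Step 1: 40 μL + 200 μL = 240 μL total → factor 240/40 = 6
Step 2: 25 μL + 225 μL = 250 μL total → factor 250/25 = 10
Step 3: 80 μL brought to 960 μL → factor 960/80 = 12
Step 4: 75 μL brought to 225 μL → factor 225/75 = 3
Step 5: 75 μL + 150 μL = 225 μL total → factor 225/75 = 3
Step 6: 100 μL + 400 μL = 500 μL total → factor 500/100 = 5
Overall dilution factor = 6 × 10 × 12 × 3 × 3 × 5 = 32400
Final = 1.00 mM / 32400 = 3.086 × 10^-5 mM = 0.0309 μM

0.0309 μM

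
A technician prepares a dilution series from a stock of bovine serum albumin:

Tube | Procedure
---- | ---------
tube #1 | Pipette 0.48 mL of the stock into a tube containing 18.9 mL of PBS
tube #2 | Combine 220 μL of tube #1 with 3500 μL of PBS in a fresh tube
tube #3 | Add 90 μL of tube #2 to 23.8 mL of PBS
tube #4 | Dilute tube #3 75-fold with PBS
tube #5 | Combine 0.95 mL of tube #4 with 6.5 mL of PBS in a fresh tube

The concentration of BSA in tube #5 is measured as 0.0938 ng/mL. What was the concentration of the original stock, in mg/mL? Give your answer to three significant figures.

Step 1: 0.48 mL + 18.9 mL = 19.38 mL total → factor 19.38/0.48 = 40.375
Step 2: 220 μL + 3500 μL = 3720 μL total → factor 3720/220 = 16.909
Step 3: 90 μL + 23.8 mL = 23890 μL total → factor 23890/90 = 265.44
Step 4: 75-fold → factor 75
Step 5: 0.95 mL + 6.5 mL = 7.45 mL total → factor 7.45/0.95 = 7.8421
Overall dilution factor = 40.375 × 16.909 × 265.44 × 75 × 7.8421 = 1.0659 × 10^8
Stock = 0.0938 ng/mL × 1.0659 × 10^8 = 9.998 × 10^6 ng/mL = 10.0 mg/mL

10.0 mg/mL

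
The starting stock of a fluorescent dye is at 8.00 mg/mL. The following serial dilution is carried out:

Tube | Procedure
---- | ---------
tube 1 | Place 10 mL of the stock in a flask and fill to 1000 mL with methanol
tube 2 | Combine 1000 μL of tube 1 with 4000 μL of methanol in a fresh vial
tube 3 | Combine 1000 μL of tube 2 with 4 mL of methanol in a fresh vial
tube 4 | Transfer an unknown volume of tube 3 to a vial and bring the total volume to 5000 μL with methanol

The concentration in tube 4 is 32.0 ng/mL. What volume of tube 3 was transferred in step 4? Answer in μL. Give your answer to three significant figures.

Step 1: 10 mL brought to 1000 mL → factor 1000/10 = 100
Step 2: 1000 μL + 4000 μL = 5000 μL total → factor 5000/1000 = 5
Step 3: 1000 μL + 4 mL = 5000 μL total → factor 5000/1000 = 5
Step 4: v brought to 5000 μL → factor = 5000 μL/v
Product of known-step factors = 2500
Overall factor = 8.00 mg/mL / (32.0 ng/mL) = 2.5 × 10^5
Step-4 factor = 2.5 × 10^5 / 2500 = 100
v = 5000 μL / 100 = 50.0 μL

50.0 μL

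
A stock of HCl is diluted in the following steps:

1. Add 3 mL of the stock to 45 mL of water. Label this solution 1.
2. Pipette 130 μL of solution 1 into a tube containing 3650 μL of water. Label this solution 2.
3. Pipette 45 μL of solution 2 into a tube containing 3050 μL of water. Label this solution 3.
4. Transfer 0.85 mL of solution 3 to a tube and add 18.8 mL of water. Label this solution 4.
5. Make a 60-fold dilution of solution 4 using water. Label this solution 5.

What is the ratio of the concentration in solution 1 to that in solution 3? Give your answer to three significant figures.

Step 1: 3 mL + 45 mL = 48 mL total → factor 48/3 = 16
Step 2: 130 μL + 3650 μL = 3780 μL total → factor 3780/130 = 29.077
Step 3: 45 μL + 3050 μL = 3095 μL total → factor 3095/45 = 68.778
Dilution factor to solution 1 = 16; to solution 3 = 31998
[solution 1]/[solution 3] = (factor to solution 3)/(factor to solution 1) = 31998/16 = 2.00 × 10^3

2.00 × 10^3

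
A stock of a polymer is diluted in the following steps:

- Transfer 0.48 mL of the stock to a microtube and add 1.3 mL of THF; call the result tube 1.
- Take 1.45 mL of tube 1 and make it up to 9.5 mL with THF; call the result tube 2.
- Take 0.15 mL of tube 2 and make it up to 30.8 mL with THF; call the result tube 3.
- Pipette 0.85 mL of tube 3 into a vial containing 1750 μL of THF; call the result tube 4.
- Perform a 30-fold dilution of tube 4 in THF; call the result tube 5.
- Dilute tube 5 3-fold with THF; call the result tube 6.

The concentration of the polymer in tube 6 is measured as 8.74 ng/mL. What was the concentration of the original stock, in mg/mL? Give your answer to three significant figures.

12.0 mg/mL

Step 1: 0.48 mL + 1.3 mL = 1.78 mL total → factor 1.78/0.48 = 3.7083
Step 2: 1.45 mL brought to 9.5 mL → factor 9.5/1.45 = 6.5517
Step 3: 0.15 mL brought to 30.8 mL → factor 30.8/0.15 = 205.33
Step 4: 0.85 mL + 1750 μL = 2.6 mL total → factor 2.6/0.85 = 3.0588
Step 5: 30-fold → factor 30
Step 6: 3-fold → factor 3
Overall dilution factor = 3.7083 × 6.5517 × 205.33 × 3.0588 × 30 × 3 = 1.3734 × 10^6
Stock = 8.74 ng/mL × 1.3734 × 10^6 = 1.200 × 10^7 ng/mL = 12.0 mg/mL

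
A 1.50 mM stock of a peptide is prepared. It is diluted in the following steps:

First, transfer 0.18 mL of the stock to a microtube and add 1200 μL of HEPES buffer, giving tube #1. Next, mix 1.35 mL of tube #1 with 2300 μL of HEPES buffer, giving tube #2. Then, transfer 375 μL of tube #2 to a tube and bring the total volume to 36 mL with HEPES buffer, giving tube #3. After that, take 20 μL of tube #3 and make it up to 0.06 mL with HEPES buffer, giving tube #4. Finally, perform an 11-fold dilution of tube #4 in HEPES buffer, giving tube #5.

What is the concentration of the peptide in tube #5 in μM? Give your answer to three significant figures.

Step 1: 0.18 mL + 1200 μL = 1.38 mL total → factor 1.38/0.18 = 7.6667
Step 2: 1.35 mL + 2300 μL = 3.65 mL total → factor 3.65/1.35 = 2.7037
Step 3: 375 μL brought to 36 mL → factor 36000/375 = 96
Step 4: 20 μL brought to 0.06 mL → factor 60/20 = 3
Step 5: 11-fold → factor 11
Overall dilution factor = 7.6667 × 2.7037 × 96 × 3 × 11 = 65668
Final = 1.50 mM / 65668 = 2.284 × 10^-5 mM = 0.0228 μM

0.0228 μM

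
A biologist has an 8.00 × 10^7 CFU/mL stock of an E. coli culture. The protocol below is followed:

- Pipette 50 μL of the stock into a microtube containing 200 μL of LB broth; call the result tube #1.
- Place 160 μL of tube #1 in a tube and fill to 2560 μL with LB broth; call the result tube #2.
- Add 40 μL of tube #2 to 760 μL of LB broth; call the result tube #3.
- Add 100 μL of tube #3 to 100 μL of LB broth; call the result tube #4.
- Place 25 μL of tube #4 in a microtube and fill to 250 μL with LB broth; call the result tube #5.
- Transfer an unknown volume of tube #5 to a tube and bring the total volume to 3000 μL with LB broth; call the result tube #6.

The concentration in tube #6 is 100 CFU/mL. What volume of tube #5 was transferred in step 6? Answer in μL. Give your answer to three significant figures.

120 μL

Step 1: 50 μL + 200 μL = 250 μL total → factor 250/50 = 5
Step 2: 160 μL brought to 2560 μL → factor 2560/160 = 16
Step 3: 40 μL + 760 μL = 800 μL total → factor 800/40 = 20
Step 4: 100 μL + 100 μL = 200 μL total → factor 200/100 = 2
Step 5: 25 μL brought to 250 μL → factor 250/25 = 10
Step 6: v brought to 3000 μL → factor = 3000 μL/v
Product of known-step factors = 32000
Overall factor = 8.00 × 10^7 CFU/mL / (100 CFU/mL) = 8 × 10^5
Step-6 factor = 8 × 10^5 / 32000 = 25
v = 3000 μL / 25 = 120 μL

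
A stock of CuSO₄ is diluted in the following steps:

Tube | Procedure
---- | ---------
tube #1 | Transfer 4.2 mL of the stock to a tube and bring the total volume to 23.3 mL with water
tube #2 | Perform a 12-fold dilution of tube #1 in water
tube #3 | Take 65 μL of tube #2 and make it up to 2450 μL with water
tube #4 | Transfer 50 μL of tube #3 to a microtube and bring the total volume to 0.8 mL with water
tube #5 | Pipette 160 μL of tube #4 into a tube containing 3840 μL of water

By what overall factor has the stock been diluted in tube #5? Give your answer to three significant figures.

Step 1: 4.2 mL brought to 23.3 mL → factor 23.3/4.2 = 5.5476
Step 2: 12-fold → factor 12
Step 3: 65 μL brought to 2450 μL → factor 2450/65 = 37.692
Step 4: 50 μL brought to 0.8 mL → factor 800/50 = 16
Step 5: 160 μL + 3840 μL = 4000 μL total → factor 4000/160 = 25
Overall dilution factor = 5.5476 × 12 × 37.692 × 16 × 25 = 1.0037 × 10^6

1.00 × 10^6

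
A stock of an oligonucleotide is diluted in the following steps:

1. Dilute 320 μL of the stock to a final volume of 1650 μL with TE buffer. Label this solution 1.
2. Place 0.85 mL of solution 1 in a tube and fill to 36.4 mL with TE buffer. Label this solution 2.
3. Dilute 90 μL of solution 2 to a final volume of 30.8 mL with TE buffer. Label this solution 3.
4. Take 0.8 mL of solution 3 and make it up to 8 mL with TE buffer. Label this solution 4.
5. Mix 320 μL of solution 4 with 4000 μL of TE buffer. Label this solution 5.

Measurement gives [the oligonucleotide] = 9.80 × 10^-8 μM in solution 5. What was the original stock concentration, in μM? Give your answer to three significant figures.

Step 1: 320 μL brought to 1650 μL → factor 1650/320 = 5.1562
Step 2: 0.85 mL brought to 36.4 mL → factor 36.4/0.85 = 42.824
Step 3: 90 μL brought to 30.8 mL → factor 30800/90 = 342.22
Step 4: 0.8 mL brought to 8 mL → factor 8/0.8 = 10
Step 5: 320 μL + 4000 μL = 4320 μL total → factor 4320/320 = 13.5
Overall dilution factor = 5.1562 × 42.824 × 342.22 × 10 × 13.5 = 1.0201 × 10^7
Stock = 9.80 × 10^-8 μM × 1.0201 × 10^7 = 1.00 μM

1.00 μM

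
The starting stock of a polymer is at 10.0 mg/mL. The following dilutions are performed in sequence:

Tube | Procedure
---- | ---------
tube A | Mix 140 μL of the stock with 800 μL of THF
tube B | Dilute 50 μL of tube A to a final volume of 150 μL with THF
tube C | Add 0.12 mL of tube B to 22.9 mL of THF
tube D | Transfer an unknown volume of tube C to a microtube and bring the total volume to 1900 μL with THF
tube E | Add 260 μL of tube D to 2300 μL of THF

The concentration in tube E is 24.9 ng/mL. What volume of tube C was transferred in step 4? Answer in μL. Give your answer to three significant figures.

Step 1: 140 μL + 800 μL = 940 μL total → factor 940/140 = 6.7143
Step 2: 50 μL brought to 150 μL → factor 150/50 = 3
Step 3: 0.12 mL + 22.9 mL = 23.02 mL total → factor 23.02/0.12 = 191.83
Step 4: v brought to 1900 μL → factor = 1900 μL/v
Step 5: 260 μL + 2300 μL = 2560 μL total → factor 2560/260 = 9.8462
Product of known-step factors = 38046
Overall factor = 10.0 mg/mL / (24.9 ng/mL) = 4.0161 × 10^5
Step-4 factor = 4.0161 × 10^5 / 38046 = 10.556
v = 1900 μL / 10.556 = 180 μL

180 μL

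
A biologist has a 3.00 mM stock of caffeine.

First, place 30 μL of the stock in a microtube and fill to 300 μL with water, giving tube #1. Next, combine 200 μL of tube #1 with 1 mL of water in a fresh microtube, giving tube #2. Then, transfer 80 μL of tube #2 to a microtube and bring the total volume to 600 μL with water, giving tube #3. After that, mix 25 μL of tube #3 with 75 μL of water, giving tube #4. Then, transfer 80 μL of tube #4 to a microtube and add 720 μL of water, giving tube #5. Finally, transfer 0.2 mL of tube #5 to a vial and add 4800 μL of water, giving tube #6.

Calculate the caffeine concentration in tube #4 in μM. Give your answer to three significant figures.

Step 1: 30 μL brought to 300 μL → factor 300/30 = 10
Step 2: 200 μL + 1 mL = 1200 μL total → factor 1200/200 = 6
Step 3: 80 μL brought to 600 μL → factor 600/80 = 7.5
Step 4: 25 μL + 75 μL = 100 μL total → factor 100/25 = 4
Dilution factor through tube #4 = 10 × 6 × 7.5 × 4 = 1800
[tube #4] = 3.00 mM / 1800 = 0.001667 mM = 1.67 μM

1.67 μM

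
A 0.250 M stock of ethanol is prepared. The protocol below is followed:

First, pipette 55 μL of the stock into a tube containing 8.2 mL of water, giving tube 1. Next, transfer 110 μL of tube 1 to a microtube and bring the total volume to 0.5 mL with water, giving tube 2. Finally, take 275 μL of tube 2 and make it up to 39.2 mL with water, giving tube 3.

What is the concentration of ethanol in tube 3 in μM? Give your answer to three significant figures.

2.57 μM

Step 1: 55 μL + 8.2 mL = 8255 μL total → factor 8255/55 = 150.09
Step 2: 110 μL brought to 0.5 mL → factor 500/110 = 4.5455
Step 3: 275 μL brought to 39.2 mL → factor 39200/275 = 142.55
Overall dilution factor = 150.09 × 4.5455 × 142.55 = 97249
Final = 0.250 M / 97249 = 2.571 × 10^-6 M = 2.57 μM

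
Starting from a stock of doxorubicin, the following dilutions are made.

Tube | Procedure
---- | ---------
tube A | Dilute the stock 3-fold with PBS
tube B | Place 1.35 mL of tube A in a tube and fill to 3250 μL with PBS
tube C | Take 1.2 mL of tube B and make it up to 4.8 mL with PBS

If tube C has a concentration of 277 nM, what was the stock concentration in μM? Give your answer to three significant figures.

Step 1: 3-fold → factor 3
Step 2: 1.35 mL brought to 3250 μL → factor 3.25/1.35 = 2.4074
Step 3: 1.2 mL brought to 4.8 mL → factor 4.8/1.2 = 4
Overall dilution factor = 3 × 2.4074 × 4 = 28.889
Stock = 277 nM × 28.889 = 8002 nM = 8.00 μM

8.00 μM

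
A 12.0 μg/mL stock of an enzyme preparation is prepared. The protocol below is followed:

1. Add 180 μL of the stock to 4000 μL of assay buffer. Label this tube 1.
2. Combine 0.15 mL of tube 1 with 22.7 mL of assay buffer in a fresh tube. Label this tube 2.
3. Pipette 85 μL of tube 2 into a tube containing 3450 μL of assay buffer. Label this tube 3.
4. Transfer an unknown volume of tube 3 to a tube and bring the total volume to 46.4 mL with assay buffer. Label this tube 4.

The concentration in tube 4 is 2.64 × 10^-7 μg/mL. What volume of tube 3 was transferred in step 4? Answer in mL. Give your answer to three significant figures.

Step 1: 180 μL + 4000 μL = 4180 μL total → factor 4180/180 = 23.222
Step 2: 0.15 mL + 22.7 mL = 22.85 mL total → factor 22.85/0.15 = 152.33
Step 3: 85 μL + 3450 μL = 3535 μL total → factor 3535/85 = 41.588
Step 4: v brought to 46.4 mL → factor = 46.4 mL/v
Product of known-step factors = 1.4712 × 10^5
Overall factor = 12.0 μg/mL / (2.64 × 10^-7 μg/mL) = 4.5455 × 10^7
Step-4 factor = 4.5455 × 10^7 / 1.4712 × 10^5 = 308.96
v = 46.4 mL / 308.96 = 0.150 mL

0.150 mL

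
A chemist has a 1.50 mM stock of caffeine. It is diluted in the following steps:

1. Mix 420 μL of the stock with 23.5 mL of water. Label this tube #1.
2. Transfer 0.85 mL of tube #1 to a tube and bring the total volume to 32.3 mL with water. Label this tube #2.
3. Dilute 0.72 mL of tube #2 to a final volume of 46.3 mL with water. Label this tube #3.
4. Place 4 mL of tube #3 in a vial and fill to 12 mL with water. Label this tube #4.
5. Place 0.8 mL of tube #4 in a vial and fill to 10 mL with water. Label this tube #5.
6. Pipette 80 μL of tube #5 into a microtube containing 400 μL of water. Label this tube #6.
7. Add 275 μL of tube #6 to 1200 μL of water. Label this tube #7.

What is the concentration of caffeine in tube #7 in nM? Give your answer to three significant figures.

0.00893 nM

Step 1: 420 μL + 23.5 mL = 23920 μL total → factor 23920/420 = 56.952
Step 2: 0.85 mL brought to 32.3 mL → factor 32.3/0.85 = 38
Step 3: 0.72 mL brought to 46.3 mL → factor 46.3/0.72 = 64.306
Step 4: 4 mL brought to 12 mL → factor 12/4 = 3
Step 5: 0.8 mL brought to 10 mL → factor 10/0.8 = 12.5
Step 6: 80 μL + 400 μL = 480 μL total → factor 480/80 = 6
Step 7: 275 μL + 1200 μL = 1475 μL total → factor 1475/275 = 5.3636
Overall dilution factor = 56.952 × 38 × 64.306 × 3 × 12.5 × 6 × 5.3636 = 1.6795 × 10^8
Final = 1.50 mM / 1.6795 × 10^8 = 8.931 × 10^-9 mM = 0.00893 nM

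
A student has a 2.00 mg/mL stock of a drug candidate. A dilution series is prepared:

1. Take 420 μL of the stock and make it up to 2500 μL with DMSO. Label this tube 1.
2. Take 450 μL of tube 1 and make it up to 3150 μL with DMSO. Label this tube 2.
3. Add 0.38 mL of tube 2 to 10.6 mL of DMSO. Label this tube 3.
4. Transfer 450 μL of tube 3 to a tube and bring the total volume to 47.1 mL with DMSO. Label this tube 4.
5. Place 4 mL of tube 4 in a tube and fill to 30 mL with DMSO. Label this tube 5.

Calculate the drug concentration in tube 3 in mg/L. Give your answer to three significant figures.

Step 1: 420 μL brought to 2500 μL → factor 2500/420 = 5.9524
Step 2: 450 μL brought to 3150 μL → factor 3150/450 = 7
Step 3: 0.38 mL + 10.6 mL = 10.98 mL total → factor 10.98/0.38 = 28.895
Dilution factor through tube 3 = 5.9524 × 7 × 28.895 = 1203.9
[tube 3] = 2.00 mg/mL / 1203.9 = 0.001661 mg/mL = 1.66 mg/L

1.66 mg/L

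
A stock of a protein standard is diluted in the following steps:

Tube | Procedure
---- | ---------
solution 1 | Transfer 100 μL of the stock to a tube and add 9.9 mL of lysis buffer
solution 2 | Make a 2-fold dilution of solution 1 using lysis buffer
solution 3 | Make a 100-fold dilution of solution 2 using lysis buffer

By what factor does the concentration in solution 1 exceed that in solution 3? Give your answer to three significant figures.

Step 1: 100 μL + 9.9 mL = 10000 μL total → factor 10000/100 = 100
Step 2: 2-fold → factor 2
Step 3: 100-fold → factor 100
Dilution factor to solution 1 = 100; to solution 3 = 20000
[solution 1]/[solution 3] = (factor to solution 3)/(factor to solution 1) = 20000/100 = 200

200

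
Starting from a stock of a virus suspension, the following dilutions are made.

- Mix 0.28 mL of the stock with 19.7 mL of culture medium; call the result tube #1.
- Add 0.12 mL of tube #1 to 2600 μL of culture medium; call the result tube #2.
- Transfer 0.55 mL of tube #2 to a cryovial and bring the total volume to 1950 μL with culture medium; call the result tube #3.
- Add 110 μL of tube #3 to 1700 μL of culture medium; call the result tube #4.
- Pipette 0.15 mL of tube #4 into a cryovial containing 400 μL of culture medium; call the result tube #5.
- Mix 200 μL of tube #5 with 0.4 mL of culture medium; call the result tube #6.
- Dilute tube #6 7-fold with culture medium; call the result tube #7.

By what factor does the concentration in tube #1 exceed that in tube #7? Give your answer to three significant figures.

Step 1: 0.28 mL + 19.7 mL = 19.98 mL total → factor 19.98/0.28 = 71.357
Step 2: 0.12 mL + 2600 μL = 2.72 mL total → factor 2.72/0.12 = 22.667
Step 3: 0.55 mL brought to 1950 μL → factor 1.95/0.55 = 3.5455
Step 4: 110 μL + 1700 μL = 1810 μL total → factor 1810/110 = 16.455
Step 5: 0.15 mL + 400 μL = 0.55 mL total → factor 0.55/0.15 = 3.6667
Step 6: 200 μL + 0.4 mL = 600 μL total → factor 600/200 = 3
Step 7: 7-fold → factor 7
Dilution factor to tube #1 = 71.357; to tube #7 = 7.2656 × 10^6
[tube #1]/[tube #7] = (factor to tube #7)/(factor to tube #1) = 7.2656 × 10^6/71.357 = 1.02 × 10^5

1.02 × 10^5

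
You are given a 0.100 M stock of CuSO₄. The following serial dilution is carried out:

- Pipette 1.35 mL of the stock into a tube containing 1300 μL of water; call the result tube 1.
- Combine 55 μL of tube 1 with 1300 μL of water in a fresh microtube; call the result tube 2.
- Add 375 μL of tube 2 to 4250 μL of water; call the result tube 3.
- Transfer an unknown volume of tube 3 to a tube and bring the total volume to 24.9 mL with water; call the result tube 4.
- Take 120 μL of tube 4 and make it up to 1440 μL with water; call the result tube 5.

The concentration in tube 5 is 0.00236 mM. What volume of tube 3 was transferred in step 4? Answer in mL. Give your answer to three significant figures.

4.21 mL

Step 1: 1.35 mL + 1300 μL = 2.65 mL total → factor 2.65/1.35 = 1.963
Step 2: 55 μL + 1300 μL = 1355 μL total → factor 1355/55 = 24.636
Step 3: 375 μL + 4250 μL = 4625 μL total → factor 4625/375 = 12.333
Step 4: v brought to 24.9 mL → factor = 24.9 mL/v
Step 5: 120 μL brought to 1440 μL → factor 1440/120 = 12
Product of known-step factors = 7157.3
Overall factor = 0.100 M / (0.00236 mM) = 42373
Step-4 factor = 42373 / 7157.3 = 5.9202
v = 24.9 mL / 5.9202 = 4.21 mL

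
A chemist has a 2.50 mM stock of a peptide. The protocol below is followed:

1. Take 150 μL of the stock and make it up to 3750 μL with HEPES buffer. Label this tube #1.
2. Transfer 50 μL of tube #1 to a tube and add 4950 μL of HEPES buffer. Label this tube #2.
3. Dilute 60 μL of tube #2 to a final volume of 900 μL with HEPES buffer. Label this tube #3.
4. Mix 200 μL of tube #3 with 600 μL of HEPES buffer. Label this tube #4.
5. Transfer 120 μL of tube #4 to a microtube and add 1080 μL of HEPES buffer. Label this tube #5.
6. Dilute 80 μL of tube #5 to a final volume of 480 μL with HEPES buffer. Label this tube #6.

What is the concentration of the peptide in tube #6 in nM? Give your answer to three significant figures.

0.278 nM

Step 1: 150 μL brought to 3750 μL → factor 3750/150 = 25
Step 2: 50 μL + 4950 μL = 5000 μL total → factor 5000/50 = 100
Step 3: 60 μL brought to 900 μL → factor 900/60 = 15
Step 4: 200 μL + 600 μL = 800 μL total → factor 800/200 = 4
Step 5: 120 μL + 1080 μL = 1200 μL total → factor 1200/120 = 10
Step 6: 80 μL brought to 480 μL → factor 480/80 = 6
Overall dilution factor = 25 × 100 × 15 × 4 × 10 × 6 = 9 × 10^6
Final = 2.50 mM / 9 × 10^6 = 2.778 × 10^-7 mM = 0.278 nM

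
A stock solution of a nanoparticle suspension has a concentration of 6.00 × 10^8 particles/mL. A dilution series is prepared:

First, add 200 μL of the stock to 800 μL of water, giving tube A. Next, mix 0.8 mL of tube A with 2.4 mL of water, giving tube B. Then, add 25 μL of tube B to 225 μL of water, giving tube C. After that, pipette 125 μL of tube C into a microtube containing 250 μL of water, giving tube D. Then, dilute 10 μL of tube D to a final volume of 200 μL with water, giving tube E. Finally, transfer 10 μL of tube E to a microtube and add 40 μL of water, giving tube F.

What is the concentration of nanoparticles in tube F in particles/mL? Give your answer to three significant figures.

Step 1: 200 μL + 800 μL = 1000 μL total → factor 1000/200 = 5
Step 2: 0.8 mL + 2.4 mL = 3.2 mL total → factor 3.2/0.8 = 4
Step 3: 25 μL + 225 μL = 250 μL total → factor 250/25 = 10
Step 4: 125 μL + 250 μL = 375 μL total → factor 375/125 = 3
Step 5: 10 μL brought to 200 μL → factor 200/10 = 20
Step 6: 10 μL + 40 μL = 50 μL total → factor 50/10 = 5
Overall dilution factor = 5 × 4 × 10 × 3 × 20 × 5 = 60000
Final = 6.00 × 10^8 particles/mL / 60000 = 1.00 × 10^4 particles/mL

1.00 × 10^4 particles/mL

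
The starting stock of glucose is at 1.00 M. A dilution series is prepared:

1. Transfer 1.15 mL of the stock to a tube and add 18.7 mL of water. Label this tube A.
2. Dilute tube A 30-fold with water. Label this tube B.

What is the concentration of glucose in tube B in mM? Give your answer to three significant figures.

1.93 mM

Step 1: 1.15 mL + 18.7 mL = 19.85 mL total → factor 19.85/1.15 = 17.261
Step 2: 30-fold → factor 30
Overall dilution factor = 17.261 × 30 = 517.83
Final = 1.00 M / 517.83 = 0.001931 M = 1.93 mM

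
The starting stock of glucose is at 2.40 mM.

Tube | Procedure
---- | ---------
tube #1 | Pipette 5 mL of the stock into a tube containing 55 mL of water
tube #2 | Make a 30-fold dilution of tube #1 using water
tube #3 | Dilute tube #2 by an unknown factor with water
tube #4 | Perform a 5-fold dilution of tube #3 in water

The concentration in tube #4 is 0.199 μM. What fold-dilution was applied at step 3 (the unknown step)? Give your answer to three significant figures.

Step 1: 5 mL + 55 mL = 60 mL total → factor 60/5 = 12
Step 2: 30-fold → factor 30
Step 3: unknown factor x
Step 4: 5-fold → factor 5
Product of known-step factors = 1800
Overall factor = 2.40 mM / (0.199 μM) = 12060
x = 12060 / 1800 = 6.70

6.70-fold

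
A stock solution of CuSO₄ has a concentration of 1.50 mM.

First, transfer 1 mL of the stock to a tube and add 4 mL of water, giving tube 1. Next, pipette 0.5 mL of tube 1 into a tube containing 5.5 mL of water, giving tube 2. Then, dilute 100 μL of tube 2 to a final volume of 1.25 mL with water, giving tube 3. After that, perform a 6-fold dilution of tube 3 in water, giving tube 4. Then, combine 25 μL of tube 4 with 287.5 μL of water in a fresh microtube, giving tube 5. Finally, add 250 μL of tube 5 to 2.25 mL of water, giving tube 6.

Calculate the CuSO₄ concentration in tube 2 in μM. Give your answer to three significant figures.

Step 1: 1 mL + 4 mL = 5 mL total → factor 5/1 = 5
Step 2: 0.5 mL + 5.5 mL = 6 mL total → factor 6/0.5 = 12
Dilution factor through tube 2 = 5 × 12 = 60
[tube 2] = 1.50 mM / 60 = 0.02500 mM = 25.0 μM

25.0 μM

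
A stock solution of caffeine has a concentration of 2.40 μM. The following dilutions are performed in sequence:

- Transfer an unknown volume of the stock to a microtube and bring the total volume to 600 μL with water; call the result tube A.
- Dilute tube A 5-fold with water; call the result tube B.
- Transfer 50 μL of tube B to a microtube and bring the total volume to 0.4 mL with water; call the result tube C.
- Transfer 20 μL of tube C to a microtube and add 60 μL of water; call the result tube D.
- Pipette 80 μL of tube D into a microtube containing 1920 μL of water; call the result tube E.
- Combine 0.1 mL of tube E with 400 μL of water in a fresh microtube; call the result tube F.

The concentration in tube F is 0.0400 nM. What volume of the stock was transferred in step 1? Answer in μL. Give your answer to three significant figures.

Step 1: v brought to 600 μL → factor = 600 μL/v
Step 2: 5-fold → factor 5
Step 3: 50 μL brought to 0.4 mL → factor 400/50 = 8
Step 4: 20 μL + 60 μL = 80 μL total → factor 80/20 = 4
Step 5: 80 μL + 1920 μL = 2000 μL total → factor 2000/80 = 25
Step 6: 0.1 mL + 400 μL = 0.5 mL total → factor 0.5/0.1 = 5
Product of known-step factors = 20000
Overall factor = 2.40 μM / (0.0400 nM) = 60000
Step-1 factor = 60000 / 20000 = 3
v = 600 μL / 3 = 200 μL

200 μL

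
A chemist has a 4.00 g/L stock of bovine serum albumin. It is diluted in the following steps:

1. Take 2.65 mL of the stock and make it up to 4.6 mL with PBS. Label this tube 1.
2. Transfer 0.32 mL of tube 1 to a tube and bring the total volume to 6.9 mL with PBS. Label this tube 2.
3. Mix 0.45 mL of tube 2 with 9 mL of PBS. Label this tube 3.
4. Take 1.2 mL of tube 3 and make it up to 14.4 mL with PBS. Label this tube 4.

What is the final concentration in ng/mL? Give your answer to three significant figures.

Step 1: 2.65 mL brought to 4.6 mL → factor 4.6/2.65 = 1.7358
Step 2: 0.32 mL brought to 6.9 mL → factor 6.9/0.32 = 21.562
Step 3: 0.45 mL + 9 mL = 9.45 mL total → factor 9.45/0.45 = 21
Step 4: 1.2 mL brought to 14.4 mL → factor 14.4/1.2 = 12
Overall dilution factor = 1.7358 × 21.562 × 21 × 12 = 9432.2
Final = 4.00 g/L / 9432.2 = 0.0004241 g/L = 424 ng/mL

424 ng/mL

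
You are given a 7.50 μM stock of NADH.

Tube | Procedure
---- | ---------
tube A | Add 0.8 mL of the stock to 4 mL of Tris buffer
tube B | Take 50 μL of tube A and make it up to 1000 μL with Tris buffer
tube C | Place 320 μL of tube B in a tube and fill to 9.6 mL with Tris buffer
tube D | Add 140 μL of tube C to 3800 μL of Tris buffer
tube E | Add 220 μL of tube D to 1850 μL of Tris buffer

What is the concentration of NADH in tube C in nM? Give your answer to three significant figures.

2.08 nM

Step 1: 0.8 mL + 4 mL = 4.8 mL total → factor 4.8/0.8 = 6
Step 2: 50 μL brought to 1000 μL → factor 1000/50 = 20
Step 3: 320 μL brought to 9.6 mL → factor 9600/320 = 30
Dilution factor through tube C = 6 × 20 × 30 = 3600
[tube C] = 7.50 μM / 3600 = 0.002083 μM = 2.08 nM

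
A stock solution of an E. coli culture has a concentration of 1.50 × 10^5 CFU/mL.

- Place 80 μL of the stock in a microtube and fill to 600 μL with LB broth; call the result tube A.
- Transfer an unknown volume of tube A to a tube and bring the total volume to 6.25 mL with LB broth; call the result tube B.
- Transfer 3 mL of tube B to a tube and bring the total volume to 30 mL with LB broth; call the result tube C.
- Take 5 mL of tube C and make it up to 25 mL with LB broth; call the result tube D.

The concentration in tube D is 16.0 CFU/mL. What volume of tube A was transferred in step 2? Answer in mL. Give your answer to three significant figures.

Step 1: 80 μL brought to 600 μL → factor 600/80 = 7.5
Step 2: v brought to 6.25 mL → factor = 6.25 mL/v
Step 3: 3 mL brought to 30 mL → factor 30/3 = 10
Step 4: 5 mL brought to 25 mL → factor 25/5 = 5
Product of known-step factors = 375
Overall factor = 1.50 × 10^5 CFU/mL / (16.0 CFU/mL) = 9375
Step-2 factor = 9375 / 375 = 25
v = 6.25 mL / 25 = 0.250 mL

0.250 mL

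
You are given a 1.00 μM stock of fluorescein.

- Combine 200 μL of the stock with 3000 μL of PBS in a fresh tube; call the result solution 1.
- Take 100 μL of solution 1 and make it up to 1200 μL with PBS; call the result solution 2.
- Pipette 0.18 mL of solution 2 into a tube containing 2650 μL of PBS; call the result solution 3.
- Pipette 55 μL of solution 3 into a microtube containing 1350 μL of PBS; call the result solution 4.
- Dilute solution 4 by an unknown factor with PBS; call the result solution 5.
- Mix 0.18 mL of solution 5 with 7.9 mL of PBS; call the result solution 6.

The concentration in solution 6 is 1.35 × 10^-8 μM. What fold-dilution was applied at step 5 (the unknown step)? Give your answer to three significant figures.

Step 1: 200 μL + 3000 μL = 3200 μL total → factor 3200/200 = 16
Step 2: 100 μL brought to 1200 μL → factor 1200/100 = 12
Step 3: 0.18 mL + 2650 μL = 2.83 mL total → factor 2.83/0.18 = 15.722
Step 4: 55 μL + 1350 μL = 1405 μL total → factor 1405/55 = 25.545
Step 5: unknown factor x
Step 6: 0.18 mL + 7.9 mL = 8.08 mL total → factor 8.08/0.18 = 44.889
Product of known-step factors = 3.4615 × 10^6
Overall factor = 1.00 μM / (1.35 × 10^-8 μM) = 7.4074 × 10^7
x = 7.4074 × 10^7 / 3.4615 × 10^6 = 21.4

21.4-fold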